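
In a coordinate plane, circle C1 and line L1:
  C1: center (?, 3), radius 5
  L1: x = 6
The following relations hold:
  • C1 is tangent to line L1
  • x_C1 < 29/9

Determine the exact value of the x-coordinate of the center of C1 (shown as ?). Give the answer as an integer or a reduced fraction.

1

1. [C1‖L1]  x_C1² − 12x_C1 + 11 = 0  ⇒  x_C1 = 1 or 11
2. given x_C1 < 29/9: keep 1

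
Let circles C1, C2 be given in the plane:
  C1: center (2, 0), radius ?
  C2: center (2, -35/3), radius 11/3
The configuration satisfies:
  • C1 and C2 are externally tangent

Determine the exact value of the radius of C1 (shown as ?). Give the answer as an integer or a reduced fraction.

1. [ext C1·C2]  r_C1² + (22/3)r_C1 − 368/3 = 0  ⇒  r_C1 = 8 (r>0 drops 1)

8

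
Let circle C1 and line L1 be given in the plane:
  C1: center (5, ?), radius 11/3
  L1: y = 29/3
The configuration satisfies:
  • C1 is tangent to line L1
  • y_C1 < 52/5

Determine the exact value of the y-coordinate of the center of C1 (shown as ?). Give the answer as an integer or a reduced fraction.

1. [C1‖L1]  y_C1² − (58/3)y_C1 + 80 = 0  ⇒  y_C1 = 6 or 40/3
2. given y_C1 < 52/5: keep 6

6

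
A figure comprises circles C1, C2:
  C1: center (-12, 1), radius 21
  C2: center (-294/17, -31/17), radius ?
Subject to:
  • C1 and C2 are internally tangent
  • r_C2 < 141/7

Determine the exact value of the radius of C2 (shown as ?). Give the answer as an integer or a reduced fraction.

1. [int C1,C2]  r_C2² − 42r_C2 + 405 = 0  ⇒  r_C2 = 15 or 27
2. given r_C2 < 141/7: keep 15

15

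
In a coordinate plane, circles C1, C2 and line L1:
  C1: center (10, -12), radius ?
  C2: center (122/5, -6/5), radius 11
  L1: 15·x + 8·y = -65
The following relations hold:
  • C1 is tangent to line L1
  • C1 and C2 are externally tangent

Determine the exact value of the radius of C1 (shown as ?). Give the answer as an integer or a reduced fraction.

1. [C1‖L1]  r_C1² − 49 = 0  ⇒  r_C1 = 7 (r>0 drops 1)
2. [ext C1·C2]  r_C1² + 22r_C1 − 203 = 0  ⇒  r_C1 = 7 (r>0 drops 1)

7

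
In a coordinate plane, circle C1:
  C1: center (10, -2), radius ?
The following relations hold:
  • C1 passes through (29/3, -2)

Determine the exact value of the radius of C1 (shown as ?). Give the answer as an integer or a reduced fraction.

1/3

1. [C1∋P]  r_C1² − 1/9 = 0  ⇒  r_C1 = 1/3 (r>0 drops 1)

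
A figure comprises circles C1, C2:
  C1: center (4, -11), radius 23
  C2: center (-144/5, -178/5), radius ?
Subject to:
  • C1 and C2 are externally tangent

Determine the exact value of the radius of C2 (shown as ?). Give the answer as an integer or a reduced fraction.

1. [ext C1·C2]  r_C2² + 46r_C2 − 1152 = 0  ⇒  r_C2 = 18 (r>0 drops 1)

18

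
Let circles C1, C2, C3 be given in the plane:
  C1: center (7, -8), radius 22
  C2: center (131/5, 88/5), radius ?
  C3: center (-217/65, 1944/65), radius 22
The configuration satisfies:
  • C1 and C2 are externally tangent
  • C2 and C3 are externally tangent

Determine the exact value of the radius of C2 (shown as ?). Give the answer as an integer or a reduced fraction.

10

1. [ext C1·C2]  r_C2² + 44r_C2 − 540 = 0  ⇒  r_C2 = 10 (r>0 drops 1)
2. [ext C2·C3]  r_C2² + 44r_C2 − 540 = 0  ⇒  r_C2 = 10 (r>0 drops 1)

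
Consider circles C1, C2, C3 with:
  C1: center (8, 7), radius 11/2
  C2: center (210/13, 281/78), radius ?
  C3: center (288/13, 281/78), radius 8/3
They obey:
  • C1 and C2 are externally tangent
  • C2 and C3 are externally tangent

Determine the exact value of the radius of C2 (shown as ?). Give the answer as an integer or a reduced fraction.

1. [ext C1·C2]  r_C2² + 11r_C2 − 430/9 = 0  ⇒  r_C2 = 10/3 (r>0 drops 1)
2. [ext C2·C3]  r_C2² + (16/3)r_C2 − 260/9 = 0  ⇒  r_C2 = 10/3 (r>0 drops 1)

10/3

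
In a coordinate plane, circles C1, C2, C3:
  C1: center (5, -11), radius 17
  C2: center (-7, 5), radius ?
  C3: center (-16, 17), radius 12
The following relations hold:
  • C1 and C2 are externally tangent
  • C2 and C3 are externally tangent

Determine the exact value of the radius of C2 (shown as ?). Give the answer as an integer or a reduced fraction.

3

1. [ext C1·C2]  r_C2² + 34r_C2 − 111 = 0  ⇒  r_C2 = 3 (r>0 drops 1)
2. [ext C2·C3]  r_C2² + 24r_C2 − 81 = 0  ⇒  r_C2 = 3 (r>0 drops 1)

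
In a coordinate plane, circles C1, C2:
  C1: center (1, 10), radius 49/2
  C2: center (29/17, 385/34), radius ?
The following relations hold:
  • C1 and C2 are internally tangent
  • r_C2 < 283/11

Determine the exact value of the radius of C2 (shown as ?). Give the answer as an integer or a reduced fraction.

23

1. [int C1,C2]  r_C2² − 49r_C2 + 598 = 0  ⇒  r_C2 = 23 or 26
2. given r_C2 < 283/11: keep 23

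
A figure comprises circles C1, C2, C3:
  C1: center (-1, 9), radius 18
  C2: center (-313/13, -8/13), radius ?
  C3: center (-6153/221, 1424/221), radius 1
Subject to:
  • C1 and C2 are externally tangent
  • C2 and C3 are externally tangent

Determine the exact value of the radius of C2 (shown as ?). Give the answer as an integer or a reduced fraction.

7

1. [ext C1·C2]  r_C2² + 36r_C2 − 301 = 0  ⇒  r_C2 = 7 (r>0 drops 1)
2. [ext C2·C3]  r_C2² + 2r_C2 − 63 = 0  ⇒  r_C2 = 7 (r>0 drops 1)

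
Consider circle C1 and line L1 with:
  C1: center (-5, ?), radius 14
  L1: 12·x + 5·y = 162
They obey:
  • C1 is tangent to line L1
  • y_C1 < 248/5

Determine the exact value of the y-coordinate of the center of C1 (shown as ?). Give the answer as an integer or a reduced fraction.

8

1. [C1‖L1]  y_C1² − (444/5)y_C1 + 3232/5 = 0  ⇒  y_C1 = 8 or 404/5
2. given y_C1 < 248/5: keep 8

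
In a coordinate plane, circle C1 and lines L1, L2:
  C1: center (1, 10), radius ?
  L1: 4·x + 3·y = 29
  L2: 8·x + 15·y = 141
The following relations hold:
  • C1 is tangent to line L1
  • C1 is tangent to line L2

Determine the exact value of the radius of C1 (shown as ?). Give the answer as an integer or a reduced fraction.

1

1. [C1‖L1]  r_C1² − 1 = 0  ⇒  r_C1 = 1 (r>0 drops 1)
2. [C1‖L2]  r_C1² − 1 = 0  ⇒  r_C1 = 1 (r>0 drops 1)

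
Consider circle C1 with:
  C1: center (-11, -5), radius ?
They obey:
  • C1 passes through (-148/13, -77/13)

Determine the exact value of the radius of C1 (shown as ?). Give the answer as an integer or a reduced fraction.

1. [C1∋P]  r_C1² − 1 = 0  ⇒  r_C1 = 1 (r>0 drops 1)

1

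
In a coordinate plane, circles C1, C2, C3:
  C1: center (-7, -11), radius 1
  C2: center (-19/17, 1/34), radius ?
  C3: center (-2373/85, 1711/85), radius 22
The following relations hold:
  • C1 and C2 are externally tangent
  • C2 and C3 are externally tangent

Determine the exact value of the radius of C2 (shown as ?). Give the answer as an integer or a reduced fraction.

1. [ext C1·C2]  r_C2² + 2r_C2 − 621/4 = 0  ⇒  r_C2 = 23/2 (r>0 drops 1)
2. [ext C2·C3]  r_C2² + 44r_C2 − 2553/4 = 0  ⇒  r_C2 = 23/2 (r>0 drops 1)

23/2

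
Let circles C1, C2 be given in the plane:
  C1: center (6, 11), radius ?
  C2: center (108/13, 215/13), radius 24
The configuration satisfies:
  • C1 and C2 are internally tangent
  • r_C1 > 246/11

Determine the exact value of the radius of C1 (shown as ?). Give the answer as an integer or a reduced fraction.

1. [int C1,C2]  r_C1² − 48r_C1 + 540 = 0  ⇒  r_C1 = 18 or 30
2. given r_C1 > 246/11: keep 30

30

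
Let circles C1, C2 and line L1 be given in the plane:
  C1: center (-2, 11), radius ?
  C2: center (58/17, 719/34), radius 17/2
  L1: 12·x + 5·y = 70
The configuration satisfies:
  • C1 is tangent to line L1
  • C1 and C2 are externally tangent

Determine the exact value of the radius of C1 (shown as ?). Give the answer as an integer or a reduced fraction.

3

1. [C1‖L1]  r_C1² − 9 = 0  ⇒  r_C1 = 3 (r>0 drops 1)
2. [ext C1·C2]  r_C1² + 17r_C1 − 60 = 0  ⇒  r_C1 = 3 (r>0 drops 1)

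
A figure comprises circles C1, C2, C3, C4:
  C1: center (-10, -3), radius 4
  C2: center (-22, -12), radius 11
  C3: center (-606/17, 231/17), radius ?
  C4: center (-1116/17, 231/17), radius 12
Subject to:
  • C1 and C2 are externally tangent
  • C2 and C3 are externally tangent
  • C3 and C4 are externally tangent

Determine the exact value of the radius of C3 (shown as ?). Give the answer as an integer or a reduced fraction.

1. [ext C2·C3]  r_C3² + 22r_C3 − 720 = 0  ⇒  r_C3 = 18 (r>0 drops 1)
2. [ext C3·C4]  r_C3² + 24r_C3 − 756 = 0  ⇒  r_C3 = 18 (r>0 drops 1)

18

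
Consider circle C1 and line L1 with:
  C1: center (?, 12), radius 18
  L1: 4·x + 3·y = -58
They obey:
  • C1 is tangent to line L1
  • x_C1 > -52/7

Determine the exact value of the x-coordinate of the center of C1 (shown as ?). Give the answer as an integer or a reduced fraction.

-1

1. [C1‖L1]  x_C1² + 47x_C1 + 46 = 0  ⇒  x_C1 = -46 or -1
2. given x_C1 > -52/7: keep -1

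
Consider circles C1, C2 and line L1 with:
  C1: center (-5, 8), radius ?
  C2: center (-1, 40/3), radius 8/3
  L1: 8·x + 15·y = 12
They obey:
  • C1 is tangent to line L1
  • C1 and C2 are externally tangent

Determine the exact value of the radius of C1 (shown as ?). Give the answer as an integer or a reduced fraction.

1. [C1‖L1]  r_C1² − 16 = 0  ⇒  r_C1 = 4 (r>0 drops 1)
2. [ext C1·C2]  r_C1² + (16/3)r_C1 − 112/3 = 0  ⇒  r_C1 = 4 (r>0 drops 1)

4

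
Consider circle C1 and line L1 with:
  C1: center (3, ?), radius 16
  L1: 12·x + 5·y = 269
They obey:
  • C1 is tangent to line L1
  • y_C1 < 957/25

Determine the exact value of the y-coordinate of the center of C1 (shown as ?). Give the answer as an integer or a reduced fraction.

1. [C1‖L1]  y_C1² − (466/5)y_C1 + 441 = 0  ⇒  y_C1 = 5 or 441/5
2. given y_C1 < 957/25: keep 5

5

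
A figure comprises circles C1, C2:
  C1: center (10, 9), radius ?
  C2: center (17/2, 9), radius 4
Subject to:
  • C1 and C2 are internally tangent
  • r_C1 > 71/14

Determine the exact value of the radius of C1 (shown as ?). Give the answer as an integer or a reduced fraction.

11/2

1. [int C1,C2]  r_C1² − 8r_C1 + 55/4 = 0  ⇒  r_C1 = 5/2 or 11/2
2. given r_C1 > 71/14: keep 11/2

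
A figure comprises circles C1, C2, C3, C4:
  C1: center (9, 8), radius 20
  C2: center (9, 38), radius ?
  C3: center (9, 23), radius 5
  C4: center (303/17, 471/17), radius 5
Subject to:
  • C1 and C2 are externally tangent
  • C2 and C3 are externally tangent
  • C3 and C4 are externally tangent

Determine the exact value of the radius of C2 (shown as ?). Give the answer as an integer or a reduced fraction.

10

1. [ext C1·C2]  r_C2² + 40r_C2 − 500 = 0  ⇒  r_C2 = 10 (r>0 drops 1)
2. [ext C2·C3]  r_C2² + 10r_C2 − 200 = 0  ⇒  r_C2 = 10 (r>0 drops 1)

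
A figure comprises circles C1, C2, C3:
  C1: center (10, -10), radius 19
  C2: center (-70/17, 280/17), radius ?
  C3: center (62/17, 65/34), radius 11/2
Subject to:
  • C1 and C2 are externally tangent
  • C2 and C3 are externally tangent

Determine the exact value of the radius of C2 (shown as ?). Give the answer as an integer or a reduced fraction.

11

1. [ext C1·C2]  r_C2² + 38r_C2 − 539 = 0  ⇒  r_C2 = 11 (r>0 drops 1)
2. [ext C2·C3]  r_C2² + 11r_C2 − 242 = 0  ⇒  r_C2 = 11 (r>0 drops 1)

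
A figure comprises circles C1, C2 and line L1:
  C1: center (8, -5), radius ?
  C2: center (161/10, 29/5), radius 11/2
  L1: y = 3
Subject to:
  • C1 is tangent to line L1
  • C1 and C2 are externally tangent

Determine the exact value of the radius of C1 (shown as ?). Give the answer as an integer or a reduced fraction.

8

1. [C1‖L1]  r_C1² − 64 = 0  ⇒  r_C1 = 8 (r>0 drops 1)
2. [ext C1·C2]  r_C1² + 11r_C1 − 152 = 0  ⇒  r_C1 = 8 (r>0 drops 1)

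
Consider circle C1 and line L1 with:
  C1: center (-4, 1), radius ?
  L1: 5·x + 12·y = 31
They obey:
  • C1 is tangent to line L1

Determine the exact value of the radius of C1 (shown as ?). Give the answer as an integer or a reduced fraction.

1. [C1‖L1]  r_C1² − 9 = 0  ⇒  r_C1 = 3 (r>0 drops 1)

3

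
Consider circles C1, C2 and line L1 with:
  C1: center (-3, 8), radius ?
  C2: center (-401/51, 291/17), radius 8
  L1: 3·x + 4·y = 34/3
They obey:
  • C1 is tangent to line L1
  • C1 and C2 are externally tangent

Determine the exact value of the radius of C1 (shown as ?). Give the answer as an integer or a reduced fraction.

7/3

1. [C1‖L1]  r_C1² − 49/9 = 0  ⇒  r_C1 = 7/3 (r>0 drops 1)
2. [ext C1·C2]  r_C1² + 16r_C1 − 385/9 = 0  ⇒  r_C1 = 7/3 (r>0 drops 1)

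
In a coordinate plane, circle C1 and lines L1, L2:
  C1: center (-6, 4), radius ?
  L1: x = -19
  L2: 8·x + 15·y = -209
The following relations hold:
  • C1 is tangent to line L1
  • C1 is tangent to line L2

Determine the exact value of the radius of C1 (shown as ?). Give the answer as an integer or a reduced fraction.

13

1. [C1‖L1]  r_C1² − 169 = 0  ⇒  r_C1 = 13 (r>0 drops 1)
2. [C1‖L2]  r_C1² − 169 = 0  ⇒  r_C1 = 13 (r>0 drops 1)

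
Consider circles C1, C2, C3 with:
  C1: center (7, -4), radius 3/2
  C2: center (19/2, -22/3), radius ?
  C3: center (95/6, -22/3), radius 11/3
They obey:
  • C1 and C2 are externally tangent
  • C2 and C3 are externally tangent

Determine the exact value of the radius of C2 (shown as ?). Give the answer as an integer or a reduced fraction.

8/3

1. [ext C1·C2]  r_C2² + 3r_C2 − 136/9 = 0  ⇒  r_C2 = 8/3 (r>0 drops 1)
2. [ext C2·C3]  r_C2² + (22/3)r_C2 − 80/3 = 0  ⇒  r_C2 = 8/3 (r>0 drops 1)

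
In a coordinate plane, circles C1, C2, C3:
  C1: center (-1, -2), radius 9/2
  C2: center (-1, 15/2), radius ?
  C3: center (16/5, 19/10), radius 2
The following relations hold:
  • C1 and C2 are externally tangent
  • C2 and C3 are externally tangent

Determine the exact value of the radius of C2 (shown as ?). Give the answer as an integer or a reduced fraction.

5

1. [ext C1·C2]  r_C2² + 9r_C2 − 70 = 0  ⇒  r_C2 = 5 (r>0 drops 1)
2. [ext C2·C3]  r_C2² + 4r_C2 − 45 = 0  ⇒  r_C2 = 5 (r>0 drops 1)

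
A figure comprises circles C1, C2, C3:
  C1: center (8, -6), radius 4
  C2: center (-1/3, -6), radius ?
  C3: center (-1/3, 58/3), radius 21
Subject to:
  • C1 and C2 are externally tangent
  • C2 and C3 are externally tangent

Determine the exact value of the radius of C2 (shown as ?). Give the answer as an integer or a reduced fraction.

1. [ext C1·C2]  r_C2² + 8r_C2 − 481/9 = 0  ⇒  r_C2 = 13/3 (r>0 drops 1)
2. [ext C2·C3]  r_C2² + 42r_C2 − 1807/9 = 0  ⇒  r_C2 = 13/3 (r>0 drops 1)

13/3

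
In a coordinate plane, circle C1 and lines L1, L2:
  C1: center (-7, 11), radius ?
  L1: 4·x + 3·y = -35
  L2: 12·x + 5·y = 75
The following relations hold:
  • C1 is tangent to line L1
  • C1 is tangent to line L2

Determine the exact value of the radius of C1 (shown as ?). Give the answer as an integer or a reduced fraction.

8

1. [C1‖L1]  r_C1² − 64 = 0  ⇒  r_C1 = 8 (r>0 drops 1)
2. [C1‖L2]  r_C1² − 64 = 0  ⇒  r_C1 = 8 (r>0 drops 1)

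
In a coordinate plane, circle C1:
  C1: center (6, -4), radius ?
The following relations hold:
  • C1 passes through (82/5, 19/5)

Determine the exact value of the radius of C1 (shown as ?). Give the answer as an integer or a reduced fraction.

13

1. [C1∋P]  r_C1² − 169 = 0  ⇒  r_C1 = 13 (r>0 drops 1)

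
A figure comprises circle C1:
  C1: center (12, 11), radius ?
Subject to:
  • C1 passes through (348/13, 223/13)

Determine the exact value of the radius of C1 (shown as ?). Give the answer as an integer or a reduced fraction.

16

1. [C1∋P]  r_C1² − 256 = 0  ⇒  r_C1 = 16 (r>0 drops 1)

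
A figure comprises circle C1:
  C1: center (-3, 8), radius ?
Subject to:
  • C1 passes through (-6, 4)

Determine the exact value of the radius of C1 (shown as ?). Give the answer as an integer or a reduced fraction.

5

1. [C1∋P]  r_C1² − 25 = 0  ⇒  r_C1 = 5 (r>0 drops 1)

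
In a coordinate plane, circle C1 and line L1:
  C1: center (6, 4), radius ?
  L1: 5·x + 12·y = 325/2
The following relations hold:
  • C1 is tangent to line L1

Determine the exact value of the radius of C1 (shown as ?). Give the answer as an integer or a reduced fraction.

13/2

1. [C1‖L1]  r_C1² − 169/4 = 0  ⇒  r_C1 = 13/2 (r>0 drops 1)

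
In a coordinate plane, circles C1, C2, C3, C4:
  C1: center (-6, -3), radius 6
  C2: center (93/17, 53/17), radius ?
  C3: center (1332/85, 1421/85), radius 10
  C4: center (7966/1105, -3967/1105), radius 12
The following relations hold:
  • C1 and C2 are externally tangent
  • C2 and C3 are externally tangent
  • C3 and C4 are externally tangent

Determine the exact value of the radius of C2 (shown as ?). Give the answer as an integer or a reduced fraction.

7

1. [ext C1·C2]  r_C2² + 12r_C2 − 133 = 0  ⇒  r_C2 = 7 (r>0 drops 1)
2. [ext C2·C3]  r_C2² + 20r_C2 − 189 = 0  ⇒  r_C2 = 7 (r>0 drops 1)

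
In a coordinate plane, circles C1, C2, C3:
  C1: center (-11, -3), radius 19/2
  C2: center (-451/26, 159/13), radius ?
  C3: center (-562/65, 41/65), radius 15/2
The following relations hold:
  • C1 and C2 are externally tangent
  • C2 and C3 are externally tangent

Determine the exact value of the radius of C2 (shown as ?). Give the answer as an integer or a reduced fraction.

1. [ext C1·C2]  r_C2² + 19r_C2 − 182 = 0  ⇒  r_C2 = 7 (r>0 drops 1)
2. [ext C2·C3]  r_C2² + 15r_C2 − 154 = 0  ⇒  r_C2 = 7 (r>0 drops 1)

7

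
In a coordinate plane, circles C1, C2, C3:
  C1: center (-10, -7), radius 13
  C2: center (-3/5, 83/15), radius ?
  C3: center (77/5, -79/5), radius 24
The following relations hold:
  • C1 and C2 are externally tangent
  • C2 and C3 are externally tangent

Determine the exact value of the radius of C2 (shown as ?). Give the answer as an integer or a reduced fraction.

1. [ext C1·C2]  r_C2² + 26r_C2 − 688/9 = 0  ⇒  r_C2 = 8/3 (r>0 drops 1)
2. [ext C2·C3]  r_C2² + 48r_C2 − 1216/9 = 0  ⇒  r_C2 = 8/3 (r>0 drops 1)

8/3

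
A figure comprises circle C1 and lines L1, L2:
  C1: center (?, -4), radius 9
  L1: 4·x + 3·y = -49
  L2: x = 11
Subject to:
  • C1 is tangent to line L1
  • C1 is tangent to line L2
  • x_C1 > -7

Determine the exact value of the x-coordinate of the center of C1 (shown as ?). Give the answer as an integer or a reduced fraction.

1. [C1‖L1]  x_C1² + (37/2)x_C1 − 41 = 0  ⇒  x_C1 = -41/2 or 2
2. [C1‖L2]  x_C1² − 22x_C1 + 40 = 0  ⇒  x_C1 = 2 or 20

2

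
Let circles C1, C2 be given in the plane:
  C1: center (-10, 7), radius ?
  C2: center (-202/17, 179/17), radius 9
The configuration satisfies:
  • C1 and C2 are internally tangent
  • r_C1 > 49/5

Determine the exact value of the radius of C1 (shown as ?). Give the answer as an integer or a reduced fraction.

13

1. [int C1,C2]  r_C1² − 18r_C1 + 65 = 0  ⇒  r_C1 = 5 or 13
2. given r_C1 > 49/5: keep 13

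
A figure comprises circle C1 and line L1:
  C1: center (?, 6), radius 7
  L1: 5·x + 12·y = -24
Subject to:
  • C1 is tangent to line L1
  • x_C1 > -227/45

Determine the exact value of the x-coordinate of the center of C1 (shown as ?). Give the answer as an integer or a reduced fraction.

-1

1. [C1‖L1]  x_C1² + (192/5)x_C1 + 187/5 = 0  ⇒  x_C1 = -187/5 or -1
2. given x_C1 > -227/45: keep -1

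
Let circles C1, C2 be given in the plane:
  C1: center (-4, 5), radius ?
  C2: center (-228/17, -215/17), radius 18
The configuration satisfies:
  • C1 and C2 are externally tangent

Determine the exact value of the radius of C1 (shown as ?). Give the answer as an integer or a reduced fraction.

2

1. [ext C1·C2]  r_C1² + 36r_C1 − 76 = 0  ⇒  r_C1 = 2 (r>0 drops 1)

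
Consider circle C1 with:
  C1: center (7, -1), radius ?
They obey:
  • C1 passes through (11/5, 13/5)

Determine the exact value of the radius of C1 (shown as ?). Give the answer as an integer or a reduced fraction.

6

1. [C1∋P]  r_C1² − 36 = 0  ⇒  r_C1 = 6 (r>0 drops 1)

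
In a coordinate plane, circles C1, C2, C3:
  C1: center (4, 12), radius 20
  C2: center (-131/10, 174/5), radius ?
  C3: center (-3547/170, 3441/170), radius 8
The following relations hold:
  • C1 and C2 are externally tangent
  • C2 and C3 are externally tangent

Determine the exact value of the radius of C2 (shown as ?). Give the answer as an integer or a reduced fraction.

17/2

1. [ext C1·C2]  r_C2² + 40r_C2 − 1649/4 = 0  ⇒  r_C2 = 17/2 (r>0 drops 1)
2. [ext C2·C3]  r_C2² + 16r_C2 − 833/4 = 0  ⇒  r_C2 = 17/2 (r>0 drops 1)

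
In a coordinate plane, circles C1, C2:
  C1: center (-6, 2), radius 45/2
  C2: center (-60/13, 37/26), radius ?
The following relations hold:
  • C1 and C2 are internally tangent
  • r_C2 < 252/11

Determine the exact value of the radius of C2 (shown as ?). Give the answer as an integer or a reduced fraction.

1. [int C1,C2]  r_C2² − 45r_C2 + 504 = 0  ⇒  r_C2 = 21 or 24
2. given r_C2 < 252/11: keep 21

21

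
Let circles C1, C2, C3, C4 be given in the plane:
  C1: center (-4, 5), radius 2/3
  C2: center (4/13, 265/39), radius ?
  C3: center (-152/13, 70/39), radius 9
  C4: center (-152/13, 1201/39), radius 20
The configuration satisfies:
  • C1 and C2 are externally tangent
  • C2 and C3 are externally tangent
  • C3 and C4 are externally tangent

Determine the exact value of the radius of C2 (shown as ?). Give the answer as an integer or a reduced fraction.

4

1. [ext C1·C2]  r_C2² + (4/3)r_C2 − 64/3 = 0  ⇒  r_C2 = 4 (r>0 drops 1)
2. [ext C2·C3]  r_C2² + 18r_C2 − 88 = 0  ⇒  r_C2 = 4 (r>0 drops 1)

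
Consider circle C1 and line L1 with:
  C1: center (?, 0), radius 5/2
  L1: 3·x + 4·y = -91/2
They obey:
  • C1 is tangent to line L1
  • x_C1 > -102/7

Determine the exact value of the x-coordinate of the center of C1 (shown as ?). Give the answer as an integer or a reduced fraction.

-11

1. [C1‖L1]  x_C1² + (91/3)x_C1 + 638/3 = 0  ⇒  x_C1 = -58/3 or -11
2. given x_C1 > -102/7: keep -11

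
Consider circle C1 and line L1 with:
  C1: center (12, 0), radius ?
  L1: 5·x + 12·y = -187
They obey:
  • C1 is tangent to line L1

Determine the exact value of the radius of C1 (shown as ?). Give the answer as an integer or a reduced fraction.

19

1. [C1‖L1]  r_C1² − 361 = 0  ⇒  r_C1 = 19 (r>0 drops 1)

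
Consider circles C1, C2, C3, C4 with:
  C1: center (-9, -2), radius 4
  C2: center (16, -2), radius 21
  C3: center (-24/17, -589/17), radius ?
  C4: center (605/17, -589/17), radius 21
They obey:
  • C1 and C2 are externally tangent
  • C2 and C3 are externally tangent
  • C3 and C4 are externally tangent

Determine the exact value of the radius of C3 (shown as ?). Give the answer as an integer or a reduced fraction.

16

1. [ext C2·C3]  r_C3² + 42r_C3 − 928 = 0  ⇒  r_C3 = 16 (r>0 drops 1)
2. [ext C3·C4]  r_C3² + 42r_C3 − 928 = 0  ⇒  r_C3 = 16 (r>0 drops 1)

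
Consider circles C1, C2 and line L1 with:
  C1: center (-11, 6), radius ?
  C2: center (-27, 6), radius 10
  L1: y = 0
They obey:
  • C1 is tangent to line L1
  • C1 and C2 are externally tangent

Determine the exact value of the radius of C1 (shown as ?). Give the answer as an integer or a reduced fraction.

1. [C1‖L1]  r_C1² − 36 = 0  ⇒  r_C1 = 6 (r>0 drops 1)
2. [ext C1·C2]  r_C1² + 20r_C1 − 156 = 0  ⇒  r_C1 = 6 (r>0 drops 1)

6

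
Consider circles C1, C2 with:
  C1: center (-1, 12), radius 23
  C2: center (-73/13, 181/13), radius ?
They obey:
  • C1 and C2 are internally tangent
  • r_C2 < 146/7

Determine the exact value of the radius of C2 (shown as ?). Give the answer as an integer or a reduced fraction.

1. [int C1,C2]  r_C2² − 46r_C2 + 504 = 0  ⇒  r_C2 = 18 or 28
2. given r_C2 < 146/7: keep 18

18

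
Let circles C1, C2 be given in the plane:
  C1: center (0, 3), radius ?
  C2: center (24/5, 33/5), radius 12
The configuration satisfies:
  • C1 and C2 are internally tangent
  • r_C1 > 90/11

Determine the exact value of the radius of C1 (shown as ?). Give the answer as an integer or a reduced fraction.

18

1. [int C1,C2]  r_C1² − 24r_C1 + 108 = 0  ⇒  r_C1 = 6 or 18
2. given r_C1 > 90/11: keep 18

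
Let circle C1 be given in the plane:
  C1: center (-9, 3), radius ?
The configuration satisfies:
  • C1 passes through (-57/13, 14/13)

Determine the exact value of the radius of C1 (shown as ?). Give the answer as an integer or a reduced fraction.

5

1. [C1∋P]  r_C1² − 25 = 0  ⇒  r_C1 = 5 (r>0 drops 1)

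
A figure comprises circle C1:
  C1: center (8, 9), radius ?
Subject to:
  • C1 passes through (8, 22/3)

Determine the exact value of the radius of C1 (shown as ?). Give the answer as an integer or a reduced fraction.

1. [C1∋P]  r_C1² − 25/9 = 0  ⇒  r_C1 = 5/3 (r>0 drops 1)

5/3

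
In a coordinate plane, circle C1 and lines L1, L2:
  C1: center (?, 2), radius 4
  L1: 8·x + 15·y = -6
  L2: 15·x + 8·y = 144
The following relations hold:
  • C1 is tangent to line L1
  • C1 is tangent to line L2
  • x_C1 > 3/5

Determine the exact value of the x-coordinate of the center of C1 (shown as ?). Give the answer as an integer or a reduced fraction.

1. [C1‖L1]  x_C1² + 9x_C1 − 52 = 0  ⇒  x_C1 = -13 or 4
2. [C1‖L2]  x_C1² − (256/15)x_C1 + 784/15 = 0  ⇒  x_C1 = 4 or 196/15

4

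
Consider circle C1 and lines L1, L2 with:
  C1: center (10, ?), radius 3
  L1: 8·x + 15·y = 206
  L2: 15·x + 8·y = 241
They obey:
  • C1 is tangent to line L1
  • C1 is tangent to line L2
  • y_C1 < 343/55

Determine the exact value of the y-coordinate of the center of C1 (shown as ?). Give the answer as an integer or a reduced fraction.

5

1. [C1‖L1]  y_C1² − (84/5)y_C1 + 59 = 0  ⇒  y_C1 = 5 or 59/5
2. [C1‖L2]  y_C1² − (91/4)y_C1 + 355/4 = 0  ⇒  y_C1 = 5 or 71/4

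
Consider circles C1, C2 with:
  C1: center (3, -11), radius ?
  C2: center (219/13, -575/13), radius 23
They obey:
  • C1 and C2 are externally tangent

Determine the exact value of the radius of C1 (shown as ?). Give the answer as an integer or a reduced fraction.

13

1. [ext C1·C2]  r_C1² + 46r_C1 − 767 = 0  ⇒  r_C1 = 13 (r>0 drops 1)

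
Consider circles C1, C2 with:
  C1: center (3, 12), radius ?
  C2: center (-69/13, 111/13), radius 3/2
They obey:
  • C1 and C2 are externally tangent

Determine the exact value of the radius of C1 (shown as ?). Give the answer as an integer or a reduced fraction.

1. [ext C1·C2]  r_C1² + 3r_C1 − 315/4 = 0  ⇒  r_C1 = 15/2 (r>0 drops 1)

15/2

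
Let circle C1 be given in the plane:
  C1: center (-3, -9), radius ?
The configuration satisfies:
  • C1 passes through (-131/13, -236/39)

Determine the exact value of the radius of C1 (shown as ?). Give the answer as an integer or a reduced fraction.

23/3

1. [C1∋P]  r_C1² − 529/9 = 0  ⇒  r_C1 = 23/3 (r>0 drops 1)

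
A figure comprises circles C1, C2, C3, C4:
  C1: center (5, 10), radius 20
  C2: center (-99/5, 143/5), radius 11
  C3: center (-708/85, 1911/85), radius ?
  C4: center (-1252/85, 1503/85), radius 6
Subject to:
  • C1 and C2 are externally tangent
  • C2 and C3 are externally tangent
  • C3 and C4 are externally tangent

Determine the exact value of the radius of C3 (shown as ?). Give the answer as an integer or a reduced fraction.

2

1. [ext C2·C3]  r_C3² + 22r_C3 − 48 = 0  ⇒  r_C3 = 2 (r>0 drops 1)
2. [ext C3·C4]  r_C3² + 12r_C3 − 28 = 0  ⇒  r_C3 = 2 (r>0 drops 1)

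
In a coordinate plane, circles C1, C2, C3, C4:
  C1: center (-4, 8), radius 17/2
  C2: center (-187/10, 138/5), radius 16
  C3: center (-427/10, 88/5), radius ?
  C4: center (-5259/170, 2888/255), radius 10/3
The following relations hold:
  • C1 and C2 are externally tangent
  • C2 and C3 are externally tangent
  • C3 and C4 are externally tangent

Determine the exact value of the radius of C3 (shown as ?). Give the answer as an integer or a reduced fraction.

1. [ext C2·C3]  r_C3² + 32r_C3 − 420 = 0  ⇒  r_C3 = 10 (r>0 drops 1)
2. [ext C3·C4]  r_C3² + (20/3)r_C3 − 500/3 = 0  ⇒  r_C3 = 10 (r>0 drops 1)

10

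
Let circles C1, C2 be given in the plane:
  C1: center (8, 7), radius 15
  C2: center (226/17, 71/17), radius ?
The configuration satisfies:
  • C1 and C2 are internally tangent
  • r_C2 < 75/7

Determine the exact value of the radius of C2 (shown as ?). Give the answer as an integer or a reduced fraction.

1. [int C1,C2]  r_C2² − 30r_C2 + 189 = 0  ⇒  r_C2 = 9 or 21
2. given r_C2 < 75/7: keep 9

9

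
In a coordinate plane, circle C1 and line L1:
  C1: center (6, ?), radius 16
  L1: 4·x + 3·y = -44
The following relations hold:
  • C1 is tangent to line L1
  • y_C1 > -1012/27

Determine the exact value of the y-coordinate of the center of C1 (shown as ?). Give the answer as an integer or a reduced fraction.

1. [C1‖L1]  y_C1² + (136/3)y_C1 − 592/3 = 0  ⇒  y_C1 = -148/3 or 4
2. given y_C1 > -1012/27: keep 4

4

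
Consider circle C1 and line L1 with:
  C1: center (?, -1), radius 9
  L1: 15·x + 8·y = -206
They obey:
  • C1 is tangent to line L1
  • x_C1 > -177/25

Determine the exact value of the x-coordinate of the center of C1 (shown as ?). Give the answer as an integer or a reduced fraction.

1. [C1‖L1]  x_C1² + (132/5)x_C1 + 351/5 = 0  ⇒  x_C1 = -117/5 or -3
2. given x_C1 > -177/25: keep -3

-3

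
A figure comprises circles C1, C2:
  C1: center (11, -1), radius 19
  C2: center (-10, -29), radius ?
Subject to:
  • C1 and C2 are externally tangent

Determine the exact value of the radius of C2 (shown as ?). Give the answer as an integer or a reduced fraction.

16

1. [ext C1·C2]  r_C2² + 38r_C2 − 864 = 0  ⇒  r_C2 = 16 (r>0 drops 1)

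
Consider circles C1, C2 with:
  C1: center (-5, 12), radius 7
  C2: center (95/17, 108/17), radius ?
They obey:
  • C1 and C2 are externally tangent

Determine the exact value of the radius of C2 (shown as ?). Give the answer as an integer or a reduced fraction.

1. [ext C1·C2]  r_C2² + 14r_C2 − 95 = 0  ⇒  r_C2 = 5 (r>0 drops 1)

5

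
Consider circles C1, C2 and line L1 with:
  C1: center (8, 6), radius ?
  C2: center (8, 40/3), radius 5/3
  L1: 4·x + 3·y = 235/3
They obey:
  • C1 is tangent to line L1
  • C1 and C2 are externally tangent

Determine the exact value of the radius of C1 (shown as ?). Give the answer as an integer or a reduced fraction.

1. [C1‖L1]  r_C1² − 289/9 = 0  ⇒  r_C1 = 17/3 (r>0 drops 1)
2. [ext C1·C2]  r_C1² + (10/3)r_C1 − 51 = 0  ⇒  r_C1 = 17/3 (r>0 drops 1)

17/3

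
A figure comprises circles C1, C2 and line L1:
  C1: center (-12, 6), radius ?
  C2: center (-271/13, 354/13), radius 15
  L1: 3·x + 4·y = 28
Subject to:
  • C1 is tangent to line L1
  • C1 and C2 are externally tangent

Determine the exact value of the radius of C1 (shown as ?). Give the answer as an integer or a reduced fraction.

8

1. [C1‖L1]  r_C1² − 64 = 0  ⇒  r_C1 = 8 (r>0 drops 1)
2. [ext C1·C2]  r_C1² + 30r_C1 − 304 = 0  ⇒  r_C1 = 8 (r>0 drops 1)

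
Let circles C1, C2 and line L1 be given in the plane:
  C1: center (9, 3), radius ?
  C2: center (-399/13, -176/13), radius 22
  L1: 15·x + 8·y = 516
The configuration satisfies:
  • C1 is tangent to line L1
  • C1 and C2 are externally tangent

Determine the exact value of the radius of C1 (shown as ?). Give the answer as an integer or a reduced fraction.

21

1. [C1‖L1]  r_C1² − 441 = 0  ⇒  r_C1 = 21 (r>0 drops 1)
2. [ext C1·C2]  r_C1² + 44r_C1 − 1365 = 0  ⇒  r_C1 = 21 (r>0 drops 1)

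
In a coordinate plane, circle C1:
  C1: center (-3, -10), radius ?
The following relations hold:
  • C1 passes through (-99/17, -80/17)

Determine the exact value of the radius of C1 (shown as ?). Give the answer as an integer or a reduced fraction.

6

1. [C1∋P]  r_C1² − 36 = 0  ⇒  r_C1 = 6 (r>0 drops 1)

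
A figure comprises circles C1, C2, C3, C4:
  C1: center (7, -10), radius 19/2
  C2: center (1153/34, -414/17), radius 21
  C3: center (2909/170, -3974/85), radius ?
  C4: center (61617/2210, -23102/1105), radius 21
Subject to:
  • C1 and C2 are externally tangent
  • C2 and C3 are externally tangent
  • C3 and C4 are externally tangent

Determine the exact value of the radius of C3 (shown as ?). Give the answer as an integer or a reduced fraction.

1. [ext C2·C3]  r_C3² + 42r_C3 − 343 = 0  ⇒  r_C3 = 7 (r>0 drops 1)
2. [ext C3·C4]  r_C3² + 42r_C3 − 343 = 0  ⇒  r_C3 = 7 (r>0 drops 1)

7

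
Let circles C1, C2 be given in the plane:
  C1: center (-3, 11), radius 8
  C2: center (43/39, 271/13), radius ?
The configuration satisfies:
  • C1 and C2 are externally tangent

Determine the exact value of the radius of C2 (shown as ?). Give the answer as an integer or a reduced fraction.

1. [ext C1·C2]  r_C2² + 16r_C2 − 448/9 = 0  ⇒  r_C2 = 8/3 (r>0 drops 1)

8/3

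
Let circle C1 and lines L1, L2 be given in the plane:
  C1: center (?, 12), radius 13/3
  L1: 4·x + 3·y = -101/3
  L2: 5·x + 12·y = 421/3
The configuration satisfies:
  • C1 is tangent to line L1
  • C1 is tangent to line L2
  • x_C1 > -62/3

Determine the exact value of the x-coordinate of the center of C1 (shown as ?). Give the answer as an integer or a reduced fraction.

-12

1. [C1‖L1]  x_C1² + (209/6)x_C1 + 274 = 0  ⇒  x_C1 = -137/6 or -12
2. [C1‖L2]  x_C1² + (22/15)x_C1 − 632/5 = 0  ⇒  x_C1 = -12 or 158/15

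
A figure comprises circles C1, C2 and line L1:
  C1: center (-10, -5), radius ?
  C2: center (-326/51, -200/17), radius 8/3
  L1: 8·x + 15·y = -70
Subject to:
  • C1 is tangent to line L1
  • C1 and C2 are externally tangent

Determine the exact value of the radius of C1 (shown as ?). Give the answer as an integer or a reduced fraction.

5

1. [C1‖L1]  r_C1² − 25 = 0  ⇒  r_C1 = 5 (r>0 drops 1)
2. [ext C1·C2]  r_C1² + (16/3)r_C1 − 155/3 = 0  ⇒  r_C1 = 5 (r>0 drops 1)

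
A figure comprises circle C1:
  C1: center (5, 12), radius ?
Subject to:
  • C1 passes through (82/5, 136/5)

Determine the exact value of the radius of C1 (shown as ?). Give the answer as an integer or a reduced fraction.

19

1. [C1∋P]  r_C1² − 361 = 0  ⇒  r_C1 = 19 (r>0 drops 1)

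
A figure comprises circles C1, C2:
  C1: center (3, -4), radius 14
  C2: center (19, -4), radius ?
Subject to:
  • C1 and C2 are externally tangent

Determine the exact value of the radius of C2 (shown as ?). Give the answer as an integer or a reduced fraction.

1. [ext C1·C2]  r_C2² + 28r_C2 − 60 = 0  ⇒  r_C2 = 2 (r>0 drops 1)

2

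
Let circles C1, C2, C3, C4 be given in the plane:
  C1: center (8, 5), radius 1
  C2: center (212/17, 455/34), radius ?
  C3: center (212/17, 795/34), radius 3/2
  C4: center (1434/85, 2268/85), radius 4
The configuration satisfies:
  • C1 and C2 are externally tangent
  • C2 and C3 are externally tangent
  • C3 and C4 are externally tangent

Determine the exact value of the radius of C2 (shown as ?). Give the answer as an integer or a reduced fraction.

17/2

1. [ext C1·C2]  r_C2² + 2r_C2 − 357/4 = 0  ⇒  r_C2 = 17/2 (r>0 drops 1)
2. [ext C2·C3]  r_C2² + 3r_C2 − 391/4 = 0  ⇒  r_C2 = 17/2 (r>0 drops 1)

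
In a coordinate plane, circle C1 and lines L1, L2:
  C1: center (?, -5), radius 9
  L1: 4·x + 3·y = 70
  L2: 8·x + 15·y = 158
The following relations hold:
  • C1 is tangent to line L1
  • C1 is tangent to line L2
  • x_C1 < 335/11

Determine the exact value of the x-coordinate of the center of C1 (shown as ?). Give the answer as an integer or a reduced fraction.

10

1. [C1‖L1]  x_C1² − (85/2)x_C1 + 325 = 0  ⇒  x_C1 = 10 or 65/2
2. [C1‖L2]  x_C1² − (233/4)x_C1 + 965/2 = 0  ⇒  x_C1 = 10 or 193/4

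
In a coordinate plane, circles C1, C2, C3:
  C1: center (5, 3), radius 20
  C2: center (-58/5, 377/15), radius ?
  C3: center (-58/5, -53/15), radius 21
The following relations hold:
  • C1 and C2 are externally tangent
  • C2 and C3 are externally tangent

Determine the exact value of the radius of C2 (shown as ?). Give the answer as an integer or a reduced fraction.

23/3

1. [ext C1·C2]  r_C2² + 40r_C2 − 3289/9 = 0  ⇒  r_C2 = 23/3 (r>0 drops 1)
2. [ext C2·C3]  r_C2² + 42r_C2 − 3427/9 = 0  ⇒  r_C2 = 23/3 (r>0 drops 1)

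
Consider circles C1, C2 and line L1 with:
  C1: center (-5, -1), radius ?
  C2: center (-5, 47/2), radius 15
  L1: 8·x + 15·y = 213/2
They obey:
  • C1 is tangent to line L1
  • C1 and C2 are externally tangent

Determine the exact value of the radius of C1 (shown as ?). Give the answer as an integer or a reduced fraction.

19/2

1. [C1‖L1]  r_C1² − 361/4 = 0  ⇒  r_C1 = 19/2 (r>0 drops 1)
2. [ext C1·C2]  r_C1² + 30r_C1 − 1501/4 = 0  ⇒  r_C1 = 19/2 (r>0 drops 1)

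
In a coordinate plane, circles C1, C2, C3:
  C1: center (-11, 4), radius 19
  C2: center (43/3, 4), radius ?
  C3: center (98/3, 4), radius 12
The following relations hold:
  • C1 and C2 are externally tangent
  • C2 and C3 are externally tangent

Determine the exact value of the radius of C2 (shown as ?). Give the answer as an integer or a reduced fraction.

19/3

1. [ext C1·C2]  r_C2² + 38r_C2 − 2527/9 = 0  ⇒  r_C2 = 19/3 (r>0 drops 1)
2. [ext C2·C3]  r_C2² + 24r_C2 − 1729/9 = 0  ⇒  r_C2 = 19/3 (r>0 drops 1)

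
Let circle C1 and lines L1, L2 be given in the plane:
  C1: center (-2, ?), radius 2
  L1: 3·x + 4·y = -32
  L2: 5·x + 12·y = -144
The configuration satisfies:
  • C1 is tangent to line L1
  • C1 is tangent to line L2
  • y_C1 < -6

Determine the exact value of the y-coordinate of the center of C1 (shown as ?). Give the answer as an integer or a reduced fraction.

-9

1. [C1‖L1]  y_C1² + 13y_C1 + 36 = 0  ⇒  y_C1 = -9 or -4
2. [C1‖L2]  y_C1² + (67/3)y_C1 + 120 = 0  ⇒  y_C1 = -40/3 or -9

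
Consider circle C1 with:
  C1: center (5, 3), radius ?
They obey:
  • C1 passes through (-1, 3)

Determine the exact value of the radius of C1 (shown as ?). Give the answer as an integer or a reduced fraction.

6

1. [C1∋P]  r_C1² − 36 = 0  ⇒  r_C1 = 6 (r>0 drops 1)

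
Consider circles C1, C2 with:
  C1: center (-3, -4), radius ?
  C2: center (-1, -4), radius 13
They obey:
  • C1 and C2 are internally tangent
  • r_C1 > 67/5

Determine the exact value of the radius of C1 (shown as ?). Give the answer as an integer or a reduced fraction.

15

1. [int C1,C2]  r_C1² − 26r_C1 + 165 = 0  ⇒  r_C1 = 11 or 15
2. given r_C1 > 67/5: keep 15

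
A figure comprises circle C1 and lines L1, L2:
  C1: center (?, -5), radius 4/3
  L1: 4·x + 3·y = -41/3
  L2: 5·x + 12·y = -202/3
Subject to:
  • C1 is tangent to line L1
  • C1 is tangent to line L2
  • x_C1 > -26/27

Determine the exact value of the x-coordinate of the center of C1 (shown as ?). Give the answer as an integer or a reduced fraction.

2

1. [C1‖L1]  x_C1² − (2/3)x_C1 − 8/3 = 0  ⇒  x_C1 = -4/3 or 2
2. [C1‖L2]  x_C1² + (44/15)x_C1 − 148/15 = 0  ⇒  x_C1 = -74/15 or 2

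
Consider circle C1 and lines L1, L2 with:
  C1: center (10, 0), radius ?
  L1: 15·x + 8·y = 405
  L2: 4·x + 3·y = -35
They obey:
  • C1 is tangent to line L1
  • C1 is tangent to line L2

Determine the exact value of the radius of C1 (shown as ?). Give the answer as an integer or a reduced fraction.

1. [C1‖L1]  r_C1² − 225 = 0  ⇒  r_C1 = 15 (r>0 drops 1)
2. [C1‖L2]  r_C1² − 225 = 0  ⇒  r_C1 = 15 (r>0 drops 1)

15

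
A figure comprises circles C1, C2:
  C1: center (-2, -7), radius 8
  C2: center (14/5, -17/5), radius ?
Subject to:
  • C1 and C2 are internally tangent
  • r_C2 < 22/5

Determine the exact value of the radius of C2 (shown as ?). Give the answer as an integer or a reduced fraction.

1. [int C1,C2]  r_C2² − 16r_C2 + 28 = 0  ⇒  r_C2 = 2 or 14
2. given r_C2 < 22/5: keep 2

2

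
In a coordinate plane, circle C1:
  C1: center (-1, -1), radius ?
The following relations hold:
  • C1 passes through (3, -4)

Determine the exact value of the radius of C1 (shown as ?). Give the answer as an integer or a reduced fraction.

1. [C1∋P]  r_C1² − 25 = 0  ⇒  r_C1 = 5 (r>0 drops 1)

5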